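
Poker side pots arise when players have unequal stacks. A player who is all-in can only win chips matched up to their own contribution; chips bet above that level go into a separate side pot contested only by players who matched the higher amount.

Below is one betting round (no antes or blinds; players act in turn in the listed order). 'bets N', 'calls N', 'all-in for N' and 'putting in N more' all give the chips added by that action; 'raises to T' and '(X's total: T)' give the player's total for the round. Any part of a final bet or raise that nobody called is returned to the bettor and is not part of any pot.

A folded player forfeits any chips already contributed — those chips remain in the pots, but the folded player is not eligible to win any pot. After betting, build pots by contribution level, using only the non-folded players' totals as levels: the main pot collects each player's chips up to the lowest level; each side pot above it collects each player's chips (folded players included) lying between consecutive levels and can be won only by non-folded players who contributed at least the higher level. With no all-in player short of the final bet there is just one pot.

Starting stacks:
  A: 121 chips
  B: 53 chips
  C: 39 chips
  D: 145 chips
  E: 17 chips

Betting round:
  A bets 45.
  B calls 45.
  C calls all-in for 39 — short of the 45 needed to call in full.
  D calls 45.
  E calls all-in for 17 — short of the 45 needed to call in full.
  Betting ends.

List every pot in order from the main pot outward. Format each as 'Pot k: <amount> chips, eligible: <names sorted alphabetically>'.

Contributions: A=45, B=45, C=39, D=45, E=17
Pot levels (distinct totals of non-folded players): 17, 39, 45
Layer 1-17: 17 each from A, B, C, D, E = 17*5 = 85 chips; eligible A, B, C, D, E
Layer 18-39: 22 each from A, B, C, D = 22*4 = 88 chips; eligible A, B, C, D
Layer 40-45: 6 each from A, B, D = 6*3 = 18 chips; eligible A, B, D

Pot 1: 85 chips, eligible: A, B, C, D, E
Pot 2: 88 chips, eligible: A, B, C, D
Pot 3: 18 chips, eligible: A, B, D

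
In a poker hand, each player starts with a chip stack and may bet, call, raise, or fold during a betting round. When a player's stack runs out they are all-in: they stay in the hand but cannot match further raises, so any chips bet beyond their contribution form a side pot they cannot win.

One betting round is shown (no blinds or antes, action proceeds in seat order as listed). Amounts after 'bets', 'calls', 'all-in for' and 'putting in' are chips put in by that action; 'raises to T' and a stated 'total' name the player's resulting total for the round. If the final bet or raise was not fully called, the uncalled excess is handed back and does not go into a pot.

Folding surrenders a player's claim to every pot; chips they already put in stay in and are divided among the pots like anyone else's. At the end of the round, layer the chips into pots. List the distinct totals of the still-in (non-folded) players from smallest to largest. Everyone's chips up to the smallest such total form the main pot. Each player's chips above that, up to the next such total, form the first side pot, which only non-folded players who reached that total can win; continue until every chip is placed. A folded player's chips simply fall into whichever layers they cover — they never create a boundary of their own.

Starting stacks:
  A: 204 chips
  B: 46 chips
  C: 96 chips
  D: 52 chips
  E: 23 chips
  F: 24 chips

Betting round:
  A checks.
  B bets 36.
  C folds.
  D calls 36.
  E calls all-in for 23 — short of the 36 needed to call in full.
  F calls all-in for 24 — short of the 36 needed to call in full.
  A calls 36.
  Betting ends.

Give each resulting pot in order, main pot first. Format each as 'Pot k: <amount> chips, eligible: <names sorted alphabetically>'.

Contributions: A=36, B=36, D=36, E=23, F=24
Folded: C
Pot levels (distinct totals of non-folded players): 23, 24, 36
Layer 1-23: 23 each from A, B, D, E, F = 23*5 = 115 chips; eligible A, B, D, E, F
Layer 24-24: 1 each from A, B, D, F = 1*4 = 4 chips; eligible A, B, D, F
Layer 25-36: 12 each from A, B, D = 12*3 = 36 chips; eligible A, B, D

Pot 1: 115 chips, eligible: A, B, D, E, F
Pot 2: 4 chips, eligible: A, B, D, F
Pot 3: 36 chips, eligible: A, B, D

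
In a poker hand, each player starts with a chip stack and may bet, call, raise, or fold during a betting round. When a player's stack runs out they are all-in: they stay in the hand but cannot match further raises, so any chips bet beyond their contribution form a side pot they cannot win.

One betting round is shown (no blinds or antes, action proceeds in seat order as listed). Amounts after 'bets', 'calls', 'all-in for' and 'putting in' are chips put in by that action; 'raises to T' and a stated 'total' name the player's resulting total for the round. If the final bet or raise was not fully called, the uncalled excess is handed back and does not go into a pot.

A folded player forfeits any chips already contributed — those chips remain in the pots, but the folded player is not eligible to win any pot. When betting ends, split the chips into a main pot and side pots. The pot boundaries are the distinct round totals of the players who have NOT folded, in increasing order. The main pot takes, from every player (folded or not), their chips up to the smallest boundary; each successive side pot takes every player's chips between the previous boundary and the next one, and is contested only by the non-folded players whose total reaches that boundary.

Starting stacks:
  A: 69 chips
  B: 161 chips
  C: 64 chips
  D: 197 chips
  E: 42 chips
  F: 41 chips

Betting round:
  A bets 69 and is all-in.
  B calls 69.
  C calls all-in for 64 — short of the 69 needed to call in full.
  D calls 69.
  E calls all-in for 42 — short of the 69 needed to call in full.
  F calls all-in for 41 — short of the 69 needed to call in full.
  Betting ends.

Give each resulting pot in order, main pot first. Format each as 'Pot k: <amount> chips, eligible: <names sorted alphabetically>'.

Pot 1: 246 chips, eligible: A, B, C, D, E, F
Pot 2: 5 chips, eligible: A, B, C, D, E
Pot 3: 88 chips, eligible: A, B, C, D
Pot 4: 15 chips, eligible: A, B, D

Derivation:
Contributions: A=69, B=69, C=64, D=69, E=42, F=41
Pot levels (distinct totals of non-folded players): 41, 42, 64, 69
Layer 1-41: 41 each from A, B, C, D, E, F = 41*6 = 246 chips; eligible A, B, C, D, E, F
Layer 42-42: 1 each from A, B, C, D, E = 1*5 = 5 chips; eligible A, B, C, D, E
Layer 43-64: 22 each from A, B, C, D = 22*4 = 88 chips; eligible A, B, C, D
Layer 65-69: 5 each from A, B, D = 5*3 = 15 chips; eligible A, B, D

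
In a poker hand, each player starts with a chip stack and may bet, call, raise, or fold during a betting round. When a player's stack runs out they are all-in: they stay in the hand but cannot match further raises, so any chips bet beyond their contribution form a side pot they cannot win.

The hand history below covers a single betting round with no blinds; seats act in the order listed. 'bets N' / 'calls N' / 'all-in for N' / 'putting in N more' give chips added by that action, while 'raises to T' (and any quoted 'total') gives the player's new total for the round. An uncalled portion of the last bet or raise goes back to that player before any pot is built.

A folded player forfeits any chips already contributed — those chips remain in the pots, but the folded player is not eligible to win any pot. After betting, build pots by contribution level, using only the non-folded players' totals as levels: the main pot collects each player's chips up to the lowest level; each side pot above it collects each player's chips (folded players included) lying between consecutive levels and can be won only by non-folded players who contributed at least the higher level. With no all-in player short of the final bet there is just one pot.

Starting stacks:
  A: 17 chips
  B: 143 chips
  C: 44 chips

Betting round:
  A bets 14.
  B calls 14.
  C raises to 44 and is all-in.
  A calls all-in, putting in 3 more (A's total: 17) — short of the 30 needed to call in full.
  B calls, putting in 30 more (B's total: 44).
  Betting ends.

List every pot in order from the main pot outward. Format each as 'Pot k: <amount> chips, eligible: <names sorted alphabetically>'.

Contributions: A=17, B=44, C=44
Pot levels (distinct totals of non-folded players): 17, 44
Layer 1-17: 17 each from A, B, C = 17*3 = 51 chips; eligible A, B, C
Layer 18-44: 27 each from B, C = 27*2 = 54 chips; eligible B, C

Pot 1: 51 chips, eligible: A, B, C
Pot 2: 54 chips, eligible: B, C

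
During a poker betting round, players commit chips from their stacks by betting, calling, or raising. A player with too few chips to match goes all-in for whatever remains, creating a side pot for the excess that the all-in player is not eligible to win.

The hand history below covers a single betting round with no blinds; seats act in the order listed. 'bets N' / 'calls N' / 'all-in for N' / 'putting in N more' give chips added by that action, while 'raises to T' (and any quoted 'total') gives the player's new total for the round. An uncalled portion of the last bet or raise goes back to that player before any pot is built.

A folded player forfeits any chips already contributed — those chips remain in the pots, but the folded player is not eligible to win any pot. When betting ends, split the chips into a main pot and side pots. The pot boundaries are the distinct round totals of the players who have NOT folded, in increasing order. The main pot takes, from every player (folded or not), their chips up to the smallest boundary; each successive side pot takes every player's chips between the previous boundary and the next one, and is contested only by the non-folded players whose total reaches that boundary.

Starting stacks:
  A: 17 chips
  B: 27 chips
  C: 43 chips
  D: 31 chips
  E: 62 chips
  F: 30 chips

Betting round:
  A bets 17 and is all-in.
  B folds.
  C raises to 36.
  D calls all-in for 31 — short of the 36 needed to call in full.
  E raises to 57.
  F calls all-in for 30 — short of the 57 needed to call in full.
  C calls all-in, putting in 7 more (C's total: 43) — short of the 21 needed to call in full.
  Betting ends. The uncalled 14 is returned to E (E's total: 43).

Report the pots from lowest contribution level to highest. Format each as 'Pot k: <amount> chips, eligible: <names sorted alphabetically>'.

Pot 1: 85 chips, eligible: A, C, D, E, F
Pot 2: 52 chips, eligible: C, D, E, F
Pot 3: 3 chips, eligible: C, D, E
Pot 4: 24 chips, eligible: C, E

Derivation:
Contributions (after 14 returned to E): A=17, C=43, D=31, E=43, F=30
Folded: B
Pot levels (distinct totals of non-folded players): 17, 30, 31, 43
Layer 1-17: 17 each from A, C, D, E, F = 17*5 = 85 chips; eligible A, C, D, E, F
Layer 18-30: 13 each from C, D, E, F = 13*4 = 52 chips; eligible C, D, E, F
Layer 31-31: 1 each from C, D, E = 1*3 = 3 chips; eligible C, D, E
Layer 32-43: 12 each from C, E = 12*2 = 24 chips; eligible C, E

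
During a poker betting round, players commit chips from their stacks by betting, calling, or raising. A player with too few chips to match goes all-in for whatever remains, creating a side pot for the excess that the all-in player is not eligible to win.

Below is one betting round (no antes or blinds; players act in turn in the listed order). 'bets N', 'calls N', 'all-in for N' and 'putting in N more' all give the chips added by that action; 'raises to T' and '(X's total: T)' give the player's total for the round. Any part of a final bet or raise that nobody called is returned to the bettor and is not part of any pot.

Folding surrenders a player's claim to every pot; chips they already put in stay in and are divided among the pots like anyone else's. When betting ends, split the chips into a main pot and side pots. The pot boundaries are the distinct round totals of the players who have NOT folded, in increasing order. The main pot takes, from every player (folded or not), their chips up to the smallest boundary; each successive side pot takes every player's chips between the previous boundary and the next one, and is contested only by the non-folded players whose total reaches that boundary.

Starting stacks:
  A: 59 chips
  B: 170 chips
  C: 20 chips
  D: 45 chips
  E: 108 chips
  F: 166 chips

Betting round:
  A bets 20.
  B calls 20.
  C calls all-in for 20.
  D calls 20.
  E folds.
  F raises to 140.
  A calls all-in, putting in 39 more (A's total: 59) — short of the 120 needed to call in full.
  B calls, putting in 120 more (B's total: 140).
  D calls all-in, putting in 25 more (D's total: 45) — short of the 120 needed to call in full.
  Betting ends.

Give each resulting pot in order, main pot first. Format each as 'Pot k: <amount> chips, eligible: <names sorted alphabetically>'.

Contributions: A=59, B=140, C=20, D=45, F=140
Folded: E
Pot levels (distinct totals of non-folded players): 20, 45, 59, 140
Layer 1-20: 20 each from A, B, C, D, F = 20*5 = 100 chips; eligible A, B, C, D, F
Layer 21-45: 25 each from A, B, D, F = 25*4 = 100 chips; eligible A, B, D, F
Layer 46-59: 14 each from A, B, F = 14*3 = 42 chips; eligible A, B, F
Layer 60-140: 81 each from B, F = 81*2 = 162 chips; eligible B, F

Pot 1: 100 chips, eligible: A, B, C, D, F
Pot 2: 100 chips, eligible: A, B, D, F
Pot 3: 42 chips, eligible: A, B, F
Pot 4: 162 chips, eligible: B, F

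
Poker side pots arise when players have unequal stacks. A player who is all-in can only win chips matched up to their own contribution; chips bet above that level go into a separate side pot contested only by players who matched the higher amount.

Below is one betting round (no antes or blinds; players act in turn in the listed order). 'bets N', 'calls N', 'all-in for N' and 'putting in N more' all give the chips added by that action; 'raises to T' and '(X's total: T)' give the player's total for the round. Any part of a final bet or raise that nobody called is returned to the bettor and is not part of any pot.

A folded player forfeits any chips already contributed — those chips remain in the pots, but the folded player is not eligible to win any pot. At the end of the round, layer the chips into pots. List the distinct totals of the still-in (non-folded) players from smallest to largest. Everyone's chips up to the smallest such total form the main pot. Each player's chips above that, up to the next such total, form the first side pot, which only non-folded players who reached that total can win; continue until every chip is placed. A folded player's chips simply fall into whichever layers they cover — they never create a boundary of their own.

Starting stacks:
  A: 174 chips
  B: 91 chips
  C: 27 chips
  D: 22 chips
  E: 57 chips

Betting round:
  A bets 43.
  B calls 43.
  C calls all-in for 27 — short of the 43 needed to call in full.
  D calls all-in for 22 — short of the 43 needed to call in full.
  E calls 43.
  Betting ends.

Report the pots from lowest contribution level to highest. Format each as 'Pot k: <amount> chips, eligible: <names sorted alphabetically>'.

Pot 1: 110 chips, eligible: A, B, C, D, E
Pot 2: 20 chips, eligible: A, B, C, E
Pot 3: 48 chips, eligible: A, B, E

Derivation:
Contributions: A=43, B=43, C=27, D=22, E=43
Pot levels (distinct totals of non-folded players): 22, 27, 43
Layer 1-22: 22 each from A, B, C, D, E = 22*5 = 110 chips; eligible A, B, C, D, E
Layer 23-27: 5 each from A, B, C, E = 5*4 = 20 chips; eligible A, B, C, E
Layer 28-43: 16 each from A, B, E = 16*3 = 48 chips; eligible A, B, E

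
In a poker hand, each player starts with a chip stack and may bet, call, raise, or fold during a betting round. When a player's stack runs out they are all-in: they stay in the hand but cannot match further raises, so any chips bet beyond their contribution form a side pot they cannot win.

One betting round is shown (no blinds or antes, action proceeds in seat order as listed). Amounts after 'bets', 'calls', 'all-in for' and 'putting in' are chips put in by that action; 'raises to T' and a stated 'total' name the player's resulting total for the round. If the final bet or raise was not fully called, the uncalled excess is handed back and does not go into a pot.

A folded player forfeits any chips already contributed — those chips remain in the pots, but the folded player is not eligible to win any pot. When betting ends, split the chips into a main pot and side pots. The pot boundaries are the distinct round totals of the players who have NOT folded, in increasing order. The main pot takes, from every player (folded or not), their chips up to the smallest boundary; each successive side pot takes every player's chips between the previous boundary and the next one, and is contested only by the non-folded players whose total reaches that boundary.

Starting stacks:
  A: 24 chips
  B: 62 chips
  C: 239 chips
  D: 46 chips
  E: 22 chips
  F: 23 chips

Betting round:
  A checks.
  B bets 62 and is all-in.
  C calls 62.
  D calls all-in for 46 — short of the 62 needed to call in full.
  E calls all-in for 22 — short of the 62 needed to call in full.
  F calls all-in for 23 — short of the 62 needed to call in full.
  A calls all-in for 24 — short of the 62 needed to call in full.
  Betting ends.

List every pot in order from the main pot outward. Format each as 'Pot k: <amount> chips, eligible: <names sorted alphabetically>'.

Contributions: A=24, B=62, C=62, D=46, E=22, F=23
Pot levels (distinct totals of non-folded players): 22, 23, 24, 46, 62
Layer 1-22: 22 each from A, B, C, D, E, F = 22*6 = 132 chips; eligible A, B, C, D, E, F
Layer 23-23: 1 each from A, B, C, D, F = 1*5 = 5 chips; eligible A, B, C, D, F
Layer 24-24: 1 each from A, B, C, D = 1*4 = 4 chips; eligible A, B, C, D
Layer 25-46: 22 each from B, C, D = 22*3 = 66 chips; eligible B, C, D
Layer 47-62: 16 each from B, C = 16*2 = 32 chips; eligible B, C

Pot 1: 132 chips, eligible: A, B, C, D, E, F
Pot 2: 5 chips, eligible: A, B, C, D, F
Pot 3: 4 chips, eligible: A, B, C, D
Pot 4: 66 chips, eligible: B, C, D
Pot 5: 32 chips, eligible: B, C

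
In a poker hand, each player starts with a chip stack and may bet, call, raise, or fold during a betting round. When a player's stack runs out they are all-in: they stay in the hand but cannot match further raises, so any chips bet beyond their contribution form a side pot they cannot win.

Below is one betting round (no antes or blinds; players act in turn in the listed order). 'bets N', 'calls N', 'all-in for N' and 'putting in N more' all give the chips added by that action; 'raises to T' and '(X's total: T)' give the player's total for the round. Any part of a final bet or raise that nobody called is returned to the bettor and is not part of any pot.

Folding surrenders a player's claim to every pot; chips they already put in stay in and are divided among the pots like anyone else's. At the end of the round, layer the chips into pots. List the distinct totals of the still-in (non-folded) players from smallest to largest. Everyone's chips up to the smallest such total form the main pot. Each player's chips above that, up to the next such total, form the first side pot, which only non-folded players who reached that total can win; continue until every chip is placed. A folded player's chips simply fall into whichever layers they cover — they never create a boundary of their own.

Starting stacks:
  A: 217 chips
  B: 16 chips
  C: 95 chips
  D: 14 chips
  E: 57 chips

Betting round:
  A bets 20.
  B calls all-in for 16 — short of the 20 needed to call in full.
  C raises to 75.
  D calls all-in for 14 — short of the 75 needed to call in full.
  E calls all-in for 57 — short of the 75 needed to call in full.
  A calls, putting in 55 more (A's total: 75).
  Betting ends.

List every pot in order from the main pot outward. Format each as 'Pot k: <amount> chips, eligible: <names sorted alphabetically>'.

Contributions: A=75, B=16, C=75, D=14, E=57
Pot levels (distinct totals of non-folded players): 14, 16, 57, 75
Layer 1-14: 14 each from A, B, C, D, E = 14*5 = 70 chips; eligible A, B, C, D, E
Layer 15-16: 2 each from A, B, C, E = 2*4 = 8 chips; eligible A, B, C, E
Layer 17-57: 41 each from A, C, E = 41*3 = 123 chips; eligible A, C, E
Layer 58-75: 18 each from A, C = 18*2 = 36 chips; eligible A, C

Pot 1: 70 chips, eligible: A, B, C, D, E
Pot 2: 8 chips, eligible: A, B, C, E
Pot 3: 123 chips, eligible: A, C, E
Pot 4: 36 chips, eligible: A, C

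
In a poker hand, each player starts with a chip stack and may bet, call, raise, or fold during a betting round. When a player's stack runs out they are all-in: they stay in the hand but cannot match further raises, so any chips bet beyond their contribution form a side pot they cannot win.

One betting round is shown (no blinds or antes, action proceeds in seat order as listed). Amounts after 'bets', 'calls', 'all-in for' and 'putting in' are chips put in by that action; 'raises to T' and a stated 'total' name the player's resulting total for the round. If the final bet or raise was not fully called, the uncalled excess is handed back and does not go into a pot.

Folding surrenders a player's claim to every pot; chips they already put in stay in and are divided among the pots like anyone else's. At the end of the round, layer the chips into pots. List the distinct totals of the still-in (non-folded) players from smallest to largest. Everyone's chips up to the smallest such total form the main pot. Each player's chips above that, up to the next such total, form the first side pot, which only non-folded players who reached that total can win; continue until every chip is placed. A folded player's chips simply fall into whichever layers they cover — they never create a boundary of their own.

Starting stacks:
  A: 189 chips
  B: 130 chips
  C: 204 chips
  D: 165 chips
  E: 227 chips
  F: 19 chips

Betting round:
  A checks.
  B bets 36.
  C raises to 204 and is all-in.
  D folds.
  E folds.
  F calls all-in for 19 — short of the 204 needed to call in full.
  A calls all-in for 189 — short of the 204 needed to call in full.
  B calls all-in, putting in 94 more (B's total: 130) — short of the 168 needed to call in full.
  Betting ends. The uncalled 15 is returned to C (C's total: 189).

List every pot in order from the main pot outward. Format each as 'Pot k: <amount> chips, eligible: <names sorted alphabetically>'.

Pot 1: 76 chips, eligible: A, B, C, F
Pot 2: 333 chips, eligible: A, B, C
Pot 3: 118 chips, eligible: A, C

Derivation:
Contributions (after 15 returned to C): A=189, B=130, C=189, F=19
Folded: D, E
Pot levels (distinct totals of non-folded players): 19, 130, 189
Layer 1-19: 19 each from A, B, C, F = 19*4 = 76 chips; eligible A, B, C, F
Layer 20-130: 111 each from A, B, C = 111*3 = 333 chips; eligible A, B, C
Layer 131-189: 59 each from A, C = 59*2 = 118 chips; eligible A, C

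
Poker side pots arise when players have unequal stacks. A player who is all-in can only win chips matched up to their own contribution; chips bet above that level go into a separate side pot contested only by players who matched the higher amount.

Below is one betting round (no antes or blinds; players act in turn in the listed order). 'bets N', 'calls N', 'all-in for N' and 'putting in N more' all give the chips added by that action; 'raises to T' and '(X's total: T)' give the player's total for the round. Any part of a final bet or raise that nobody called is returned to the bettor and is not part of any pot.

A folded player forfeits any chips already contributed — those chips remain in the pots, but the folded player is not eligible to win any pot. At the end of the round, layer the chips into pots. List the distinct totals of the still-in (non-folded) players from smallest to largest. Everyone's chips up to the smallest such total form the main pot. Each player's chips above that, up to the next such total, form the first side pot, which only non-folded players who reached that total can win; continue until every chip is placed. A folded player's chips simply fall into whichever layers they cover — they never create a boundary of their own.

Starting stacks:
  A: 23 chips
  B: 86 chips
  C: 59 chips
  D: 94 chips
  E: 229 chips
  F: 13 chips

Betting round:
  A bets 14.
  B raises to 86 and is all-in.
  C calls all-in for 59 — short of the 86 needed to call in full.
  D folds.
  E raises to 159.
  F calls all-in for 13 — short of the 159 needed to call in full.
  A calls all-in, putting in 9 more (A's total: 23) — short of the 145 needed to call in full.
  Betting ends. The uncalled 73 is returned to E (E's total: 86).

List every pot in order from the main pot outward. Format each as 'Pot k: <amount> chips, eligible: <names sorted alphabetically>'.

Contributions (after 73 returned to E): A=23, B=86, C=59, E=86, F=13
Folded: D
Pot levels (distinct totals of non-folded players): 13, 23, 59, 86
Layer 1-13: 13 each from A, B, C, E, F = 13*5 = 65 chips; eligible A, B, C, E, F
Layer 14-23: 10 each from A, B, C, E = 10*4 = 40 chips; eligible A, B, C, E
Layer 24-59: 36 each from B, C, E = 36*3 = 108 chips; eligible B, C, E
Layer 60-86: 27 each from B, E = 27*2 = 54 chips; eligible B, E

Pot 1: 65 chips, eligible: A, B, C, E, F
Pot 2: 40 chips, eligible: A, B, C, E
Pot 3: 108 chips, eligible: B, C, E
Pot 4: 54 chips, eligible: B, E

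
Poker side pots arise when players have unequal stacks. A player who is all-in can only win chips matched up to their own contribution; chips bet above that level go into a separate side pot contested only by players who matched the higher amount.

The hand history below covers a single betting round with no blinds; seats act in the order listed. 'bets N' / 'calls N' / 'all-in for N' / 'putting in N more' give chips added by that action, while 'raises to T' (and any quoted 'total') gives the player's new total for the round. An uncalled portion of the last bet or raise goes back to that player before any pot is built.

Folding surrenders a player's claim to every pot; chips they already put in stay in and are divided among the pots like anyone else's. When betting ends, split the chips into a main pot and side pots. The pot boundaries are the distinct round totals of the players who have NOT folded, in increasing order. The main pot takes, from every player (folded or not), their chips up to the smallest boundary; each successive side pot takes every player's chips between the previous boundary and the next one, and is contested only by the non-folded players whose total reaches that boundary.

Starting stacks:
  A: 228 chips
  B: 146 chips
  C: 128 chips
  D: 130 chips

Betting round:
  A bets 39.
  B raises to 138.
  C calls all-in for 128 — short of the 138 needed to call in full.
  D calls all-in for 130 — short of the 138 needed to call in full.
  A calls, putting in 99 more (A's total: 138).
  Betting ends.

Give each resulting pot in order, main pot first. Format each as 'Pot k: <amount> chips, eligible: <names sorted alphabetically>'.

Contributions: A=138, B=138, C=128, D=130
Pot levels (distinct totals of non-folded players): 128, 130, 138
Layer 1-128: 128 each from A, B, C, D = 128*4 = 512 chips; eligible A, B, C, D
Layer 129-130: 2 each from A, B, D = 2*3 = 6 chips; eligible A, B, D
Layer 131-138: 8 each from A, B = 8*2 = 16 chips; eligible A, B

Pot 1: 512 chips, eligible: A, B, C, D
Pot 2: 6 chips, eligible: A, B, D
Pot 3: 16 chips, eligible: A, B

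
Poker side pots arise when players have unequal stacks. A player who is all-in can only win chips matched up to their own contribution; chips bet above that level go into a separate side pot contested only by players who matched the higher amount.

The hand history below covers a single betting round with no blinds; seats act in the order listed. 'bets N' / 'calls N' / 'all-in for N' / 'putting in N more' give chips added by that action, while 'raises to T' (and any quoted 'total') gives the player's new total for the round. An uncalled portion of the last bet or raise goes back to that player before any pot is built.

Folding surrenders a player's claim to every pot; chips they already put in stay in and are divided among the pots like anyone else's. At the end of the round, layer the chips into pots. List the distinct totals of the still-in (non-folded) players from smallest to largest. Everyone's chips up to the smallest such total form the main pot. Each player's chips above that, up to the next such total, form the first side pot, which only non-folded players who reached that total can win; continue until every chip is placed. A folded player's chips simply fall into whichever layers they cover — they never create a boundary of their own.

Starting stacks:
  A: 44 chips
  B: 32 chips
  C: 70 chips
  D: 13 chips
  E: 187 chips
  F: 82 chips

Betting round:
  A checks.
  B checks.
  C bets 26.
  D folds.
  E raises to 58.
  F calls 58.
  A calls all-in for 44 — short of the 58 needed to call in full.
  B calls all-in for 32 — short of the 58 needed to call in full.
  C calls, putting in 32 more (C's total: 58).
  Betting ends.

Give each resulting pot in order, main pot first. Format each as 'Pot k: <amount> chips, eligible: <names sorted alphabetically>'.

Pot 1: 160 chips, eligible: A, B, C, E, F
Pot 2: 48 chips, eligible: A, C, E, F
Pot 3: 42 chips, eligible: C, E, F

Derivation:
Contributions: A=44, B=32, C=58, E=58, F=58
Folded: D
Pot levels (distinct totals of non-folded players): 32, 44, 58
Layer 1-32: 32 each from A, B, C, E, F = 32*5 = 160 chips; eligible A, B, C, E, F
Layer 33-44: 12 each from A, C, E, F = 12*4 = 48 chips; eligible A, C, E, F
Layer 45-58: 14 each from C, E, F = 14*3 = 42 chips; eligible C, E, F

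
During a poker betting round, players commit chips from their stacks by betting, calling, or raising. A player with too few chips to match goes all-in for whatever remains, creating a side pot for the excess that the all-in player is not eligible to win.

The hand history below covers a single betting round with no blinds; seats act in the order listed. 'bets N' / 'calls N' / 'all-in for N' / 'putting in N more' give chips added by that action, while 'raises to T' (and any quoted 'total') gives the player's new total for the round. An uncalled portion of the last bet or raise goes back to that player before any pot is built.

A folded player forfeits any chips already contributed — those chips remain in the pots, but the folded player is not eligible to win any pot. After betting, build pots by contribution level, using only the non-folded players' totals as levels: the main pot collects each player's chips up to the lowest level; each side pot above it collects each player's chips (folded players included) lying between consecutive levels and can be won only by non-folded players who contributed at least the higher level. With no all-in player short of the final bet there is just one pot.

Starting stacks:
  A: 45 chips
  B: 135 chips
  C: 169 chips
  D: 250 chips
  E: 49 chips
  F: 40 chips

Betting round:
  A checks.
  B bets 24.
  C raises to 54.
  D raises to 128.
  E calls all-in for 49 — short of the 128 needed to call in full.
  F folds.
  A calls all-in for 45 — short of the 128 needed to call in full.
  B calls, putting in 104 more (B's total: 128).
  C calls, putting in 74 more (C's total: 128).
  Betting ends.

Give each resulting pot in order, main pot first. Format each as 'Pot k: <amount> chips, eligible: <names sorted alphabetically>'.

Pot 1: 225 chips, eligible: A, B, C, D, E
Pot 2: 16 chips, eligible: B, C, D, E
Pot 3: 237 chips, eligible: B, C, D

Derivation:
Contributions: A=45, B=128, C=128, D=128, E=49
Folded: F
Pot levels (distinct totals of non-folded players): 45, 49, 128
Layer 1-45: 45 each from A, B, C, D, E = 45*5 = 225 chips; eligible A, B, C, D, E
Layer 46-49: 4 each from B, C, D, E = 4*4 = 16 chips; eligible B, C, D, E
Layer 50-128: 79 each from B, C, D = 79*3 = 237 chips; eligible B, C, D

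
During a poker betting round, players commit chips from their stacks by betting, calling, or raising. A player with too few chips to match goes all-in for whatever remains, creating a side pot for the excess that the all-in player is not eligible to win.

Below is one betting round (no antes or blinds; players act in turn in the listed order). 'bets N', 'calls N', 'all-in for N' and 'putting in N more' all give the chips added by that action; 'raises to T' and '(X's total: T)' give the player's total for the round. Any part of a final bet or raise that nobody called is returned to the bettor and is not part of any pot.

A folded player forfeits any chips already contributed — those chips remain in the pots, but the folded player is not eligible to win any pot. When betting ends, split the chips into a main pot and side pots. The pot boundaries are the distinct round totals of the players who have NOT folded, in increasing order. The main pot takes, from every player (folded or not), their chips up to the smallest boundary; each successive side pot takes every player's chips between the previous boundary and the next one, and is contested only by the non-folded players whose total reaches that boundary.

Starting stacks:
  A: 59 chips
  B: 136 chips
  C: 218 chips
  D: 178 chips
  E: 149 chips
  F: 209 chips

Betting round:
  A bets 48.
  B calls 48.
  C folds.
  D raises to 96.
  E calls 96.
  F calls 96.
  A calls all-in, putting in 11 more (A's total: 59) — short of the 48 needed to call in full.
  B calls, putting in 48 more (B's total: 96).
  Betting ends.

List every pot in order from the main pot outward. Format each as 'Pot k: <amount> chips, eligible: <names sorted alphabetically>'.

Contributions: A=59, B=96, D=96, E=96, F=96
Folded: C
Pot levels (distinct totals of non-folded players): 59, 96
Layer 1-59: 59 each from A, B, D, E, F = 59*5 = 295 chips; eligible A, B, D, E, F
Layer 60-96: 37 each from B, D, E, F = 37*4 = 148 chips; eligible B, D, E, F

Pot 1: 295 chips, eligible: A, B, D, E, F
Pot 2: 148 chips, eligible: B, D, E, F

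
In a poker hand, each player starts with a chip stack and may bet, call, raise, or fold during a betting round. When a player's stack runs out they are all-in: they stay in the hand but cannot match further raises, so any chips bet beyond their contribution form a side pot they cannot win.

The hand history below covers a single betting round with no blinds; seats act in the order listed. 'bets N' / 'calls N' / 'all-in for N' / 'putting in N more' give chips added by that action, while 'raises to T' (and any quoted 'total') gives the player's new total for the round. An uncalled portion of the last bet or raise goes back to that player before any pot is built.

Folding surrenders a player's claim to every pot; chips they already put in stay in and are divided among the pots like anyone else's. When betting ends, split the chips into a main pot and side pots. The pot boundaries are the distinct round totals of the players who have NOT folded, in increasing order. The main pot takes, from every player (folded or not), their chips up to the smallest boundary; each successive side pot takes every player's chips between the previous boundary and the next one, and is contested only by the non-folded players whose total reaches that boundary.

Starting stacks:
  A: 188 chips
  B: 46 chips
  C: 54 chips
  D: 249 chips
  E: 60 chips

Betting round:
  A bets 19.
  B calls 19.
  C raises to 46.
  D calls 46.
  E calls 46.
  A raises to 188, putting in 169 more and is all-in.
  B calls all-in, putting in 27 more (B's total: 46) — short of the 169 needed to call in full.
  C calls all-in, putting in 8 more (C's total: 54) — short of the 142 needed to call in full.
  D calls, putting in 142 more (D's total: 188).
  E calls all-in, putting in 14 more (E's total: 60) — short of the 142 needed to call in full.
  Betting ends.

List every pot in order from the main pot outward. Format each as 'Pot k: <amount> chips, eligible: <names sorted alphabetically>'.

Pot 1: 230 chips, eligible: A, B, C, D, E
Pot 2: 32 chips, eligible: A, C, D, E
Pot 3: 18 chips, eligible: A, D, E
Pot 4: 256 chips, eligible: A, D

Derivation:
Contributions: A=188, B=46, C=54, D=188, E=60
Pot levels (distinct totals of non-folded players): 46, 54, 60, 188
Layer 1-46: 46 each from A, B, C, D, E = 46*5 = 230 chips; eligible A, B, C, D, E
Layer 47-54: 8 each from A, C, D, E = 8*4 = 32 chips; eligible A, C, D, E
Layer 55-60: 6 each from A, D, E = 6*3 = 18 chips; eligible A, D, E
Layer 61-188: 128 each from A, D = 128*2 = 256 chips; eligible A, D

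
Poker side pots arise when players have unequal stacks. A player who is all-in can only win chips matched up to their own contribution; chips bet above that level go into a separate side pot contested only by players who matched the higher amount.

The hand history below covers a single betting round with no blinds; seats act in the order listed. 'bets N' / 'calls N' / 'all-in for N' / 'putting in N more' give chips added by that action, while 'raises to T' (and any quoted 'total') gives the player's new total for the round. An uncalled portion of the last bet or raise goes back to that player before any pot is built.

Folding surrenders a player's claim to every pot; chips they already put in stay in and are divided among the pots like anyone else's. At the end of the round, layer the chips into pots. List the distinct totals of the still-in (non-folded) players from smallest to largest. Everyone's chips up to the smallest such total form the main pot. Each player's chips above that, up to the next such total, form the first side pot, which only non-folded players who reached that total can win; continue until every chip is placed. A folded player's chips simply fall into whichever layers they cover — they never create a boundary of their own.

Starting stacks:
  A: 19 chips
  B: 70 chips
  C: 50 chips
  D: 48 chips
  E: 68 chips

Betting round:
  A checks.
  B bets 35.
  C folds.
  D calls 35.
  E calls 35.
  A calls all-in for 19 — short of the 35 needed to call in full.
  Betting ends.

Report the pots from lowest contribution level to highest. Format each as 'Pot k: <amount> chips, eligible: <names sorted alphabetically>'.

Contributions: A=19, B=35, D=35, E=35
Folded: C
Pot levels (distinct totals of non-folded players): 19, 35
Layer 1-19: 19 each from A, B, D, E = 19*4 = 76 chips; eligible A, B, D, E
Layer 20-35: 16 each from B, D, E = 16*3 = 48 chips; eligible B, D, E

Pot 1: 76 chips, eligible: A, B, D, E
Pot 2: 48 chips, eligible: B, D, E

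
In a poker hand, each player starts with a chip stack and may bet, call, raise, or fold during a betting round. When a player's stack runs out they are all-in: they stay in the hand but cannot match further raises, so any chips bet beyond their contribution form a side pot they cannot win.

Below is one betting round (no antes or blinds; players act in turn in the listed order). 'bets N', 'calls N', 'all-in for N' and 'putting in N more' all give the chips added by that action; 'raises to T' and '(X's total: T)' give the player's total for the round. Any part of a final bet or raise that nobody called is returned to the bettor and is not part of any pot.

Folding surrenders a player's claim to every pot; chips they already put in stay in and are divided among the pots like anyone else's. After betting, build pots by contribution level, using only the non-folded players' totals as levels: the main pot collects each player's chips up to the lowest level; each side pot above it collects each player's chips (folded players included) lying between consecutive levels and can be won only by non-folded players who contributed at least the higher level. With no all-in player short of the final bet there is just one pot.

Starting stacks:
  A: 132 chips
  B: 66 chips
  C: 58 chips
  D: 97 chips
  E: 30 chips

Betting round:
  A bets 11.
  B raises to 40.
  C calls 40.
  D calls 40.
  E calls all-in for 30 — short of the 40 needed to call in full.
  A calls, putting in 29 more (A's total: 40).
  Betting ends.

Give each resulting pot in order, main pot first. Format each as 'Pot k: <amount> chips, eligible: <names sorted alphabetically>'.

Pot 1: 150 chips, eligible: A, B, C, D, E
Pot 2: 40 chips, eligible: A, B, C, D

Derivation:
Contributions: A=40, B=40, C=40, D=40, E=30
Pot levels (distinct totals of non-folded players): 30, 40
Layer 1-30: 30 each from A, B, C, D, E = 30*5 = 150 chips; eligible A, B, C, D, E
Layer 31-40: 10 each from A, B, C, D = 10*4 = 40 chips; eligible A, B, C, D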